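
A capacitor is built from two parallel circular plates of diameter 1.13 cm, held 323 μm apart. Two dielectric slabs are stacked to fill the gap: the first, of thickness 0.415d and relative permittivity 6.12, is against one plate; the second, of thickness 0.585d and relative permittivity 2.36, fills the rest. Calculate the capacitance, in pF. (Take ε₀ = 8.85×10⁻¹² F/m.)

A = π(1.13/2 cm)² = 1.00×10⁻⁴ m².
Stacked slabs ⇒ two capacitors in series, each with the full plate area.
C₁ = κ₁ε₀A/d₁ = 6.12 × 8.85×10⁻¹² × 1.00×10⁻⁴ / 1.34×10⁻⁴ = 4.05×10⁻¹¹ F.
C₂ = κ₂ε₀A/d₂ = 2.36 × 8.85×10⁻¹² × 1.00×10⁻⁴ / 1.89×10⁻⁴ = 1.11×10⁻¹¹ F.
C = (1/C₁ + 1/C₂)⁻¹ = 8.70×10⁻¹² F.

8.70 pF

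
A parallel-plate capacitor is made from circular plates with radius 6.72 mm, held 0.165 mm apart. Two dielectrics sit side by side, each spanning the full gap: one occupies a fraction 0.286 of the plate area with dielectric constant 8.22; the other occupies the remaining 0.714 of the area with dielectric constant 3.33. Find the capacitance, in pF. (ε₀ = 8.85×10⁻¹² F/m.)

C ≈ 36.0 pF

A = π(6.72 mm)² = 1.42×10⁻⁴ m².
Side-by-side slabs ⇒ two capacitors in parallel, each spanning the full gap.
C₁ = κ₁ε₀A₁/d = 8.22 × 8.85×10⁻¹² × 4.06×10⁻⁵ / 1.65×10⁻⁴ = 1.79×10⁻¹¹ F.
C₂ = κ₂ε₀A₂/d = 3.33 × 8.85×10⁻¹² × 1.01×10⁻⁴ / 1.65×10⁻⁴ = 1.81×10⁻¹¹ F.
C = C₁ + C₂ = 3.60×10⁻¹¹ F.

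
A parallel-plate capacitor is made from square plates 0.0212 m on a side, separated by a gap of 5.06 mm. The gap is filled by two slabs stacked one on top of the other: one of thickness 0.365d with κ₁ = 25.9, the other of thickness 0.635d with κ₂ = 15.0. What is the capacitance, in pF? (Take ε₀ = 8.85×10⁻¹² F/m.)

13.9 pF

A = (0.0212 m)² = 4.49×10⁻⁴ m².
Stacked slabs ⇒ two capacitors in series, each with the full plate area.
C₁ = κ₁ε₀A/d₁ = 25.9 × 8.85×10⁻¹² × 4.49×10⁻⁴ / 1.85×10⁻³ = 5.58×10⁻¹¹ F.
C₂ = κ₂ε₀A/d₂ = 15.0 × 8.85×10⁻¹² × 4.49×10⁻⁴ / 3.21×10⁻³ = 1.86×10⁻¹¹ F.
C = (1/C₁ + 1/C₂)⁻¹ = 1.39×10⁻¹¹ F.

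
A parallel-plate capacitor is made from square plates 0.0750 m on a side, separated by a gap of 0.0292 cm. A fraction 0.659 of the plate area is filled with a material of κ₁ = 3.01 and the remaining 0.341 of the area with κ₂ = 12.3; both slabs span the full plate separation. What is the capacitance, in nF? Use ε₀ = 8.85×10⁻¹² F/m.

1.05 nF

A = (0.0750 m)² = 5.62×10⁻³ m².
Side-by-side slabs ⇒ two capacitors in parallel, each spanning the full gap.
C₁ = κ₁ε₀A₁/d = 3.01 × 8.85×10⁻¹² × 3.71×10⁻³ / 2.92×10⁻⁴ = 3.38×10⁻¹⁰ F.
C₂ = κ₂ε₀A₂/d = 12.3 × 8.85×10⁻¹² × 1.92×10⁻³ / 2.92×10⁻⁴ = 7.15×10⁻¹⁰ F.
C = C₁ + C₂ = 1.05×10⁻⁹ F.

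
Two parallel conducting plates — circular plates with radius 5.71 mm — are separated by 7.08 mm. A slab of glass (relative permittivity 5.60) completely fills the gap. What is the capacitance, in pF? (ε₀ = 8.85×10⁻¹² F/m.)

A = π(5.71 mm)² = 1.02×10⁻⁴ m².
C = κε₀A/d = 5.60 × 8.85×10⁻¹² × 1.02×10⁻⁴ / 7.08×10⁻³ = 7.17×10⁻¹³ F.

C ≈ 0.717 pF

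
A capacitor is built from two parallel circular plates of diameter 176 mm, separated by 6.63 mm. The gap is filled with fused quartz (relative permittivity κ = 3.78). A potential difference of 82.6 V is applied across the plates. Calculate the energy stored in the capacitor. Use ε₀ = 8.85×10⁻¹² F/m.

419 nJ

A = π(176/2 mm)² = 2.43×10⁻² m².
C = κε₀A/d = 3.78 × 8.85×10⁻¹² × 2.43×10⁻² / 6.63×10⁻³ = 1.23×10⁻¹⁰ F.
U = ½CV² = ½ × 1.23×10⁻¹⁰ × (82.6)² = 4.19×10⁻⁷ J.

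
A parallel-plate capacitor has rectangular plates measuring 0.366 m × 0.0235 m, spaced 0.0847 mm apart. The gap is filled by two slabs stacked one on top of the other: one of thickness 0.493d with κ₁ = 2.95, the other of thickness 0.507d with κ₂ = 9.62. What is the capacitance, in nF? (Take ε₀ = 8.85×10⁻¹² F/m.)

4.09 nF

A = 0.366 × 0.0235 m² = 8.60×10⁻³ m².
Stacked slabs ⇒ two capacitors in series, each with the full plate area.
C₁ = κ₁ε₀A/d₁ = 2.95 × 8.85×10⁻¹² × 8.60×10⁻³ / 4.18×10⁻⁵ = 5.38×10⁻⁹ F.
C₂ = κ₂ε₀A/d₂ = 9.62 × 8.85×10⁻¹² × 8.60×10⁻³ / 4.29×10⁻⁵ = 1.71×10⁻⁸ F.
C = (1/C₁ + 1/C₂)⁻¹ = 4.09×10⁻⁹ F.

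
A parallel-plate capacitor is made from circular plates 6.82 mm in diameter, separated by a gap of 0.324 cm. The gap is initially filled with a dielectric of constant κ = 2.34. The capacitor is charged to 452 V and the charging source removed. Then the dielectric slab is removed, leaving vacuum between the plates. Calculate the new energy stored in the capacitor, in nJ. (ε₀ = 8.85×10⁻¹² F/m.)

55.8 nJ

A = π(6.82/2 mm)² = 3.65×10⁻⁵ m².
Initially C₁ = κε₀A/d = 2.34 × 8.85×10⁻¹² × 3.65×10⁻⁵ / 3.24×10⁻³ = 2.33×10⁻¹³ F.
U₁ = 2.39×10⁻⁸ J.
Isolated ⇒ Q is held fixed. C₂ = 0.427 C₁ and U = Q²/(2C), so U₂/U₁ = C₁/C₂ = 2.34.
U₂ = 2.34 × 2.39×10⁻⁸ = 5.58×10⁻⁸ J.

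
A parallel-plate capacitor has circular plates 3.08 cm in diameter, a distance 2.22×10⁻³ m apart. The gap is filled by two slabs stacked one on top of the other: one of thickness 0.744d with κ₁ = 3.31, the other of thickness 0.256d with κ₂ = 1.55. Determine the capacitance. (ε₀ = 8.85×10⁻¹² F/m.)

C ≈ 7.62 pF

A = π(3.08/2 cm)² = 7.45×10⁻⁴ m².
Stacked slabs ⇒ two capacitors in series, each with the full plate area.
C₁ = κ₁ε₀A/d₁ = 3.31 × 8.85×10⁻¹² × 7.45×10⁻⁴ / 1.65×10⁻³ = 1.32×10⁻¹¹ F.
C₂ = κ₂ε₀A/d₂ = 1.55 × 8.85×10⁻¹² × 7.45×10⁻⁴ / 5.68×10⁻⁴ = 1.80×10⁻¹¹ F.
C = (1/C₁ + 1/C₂)⁻¹ = 7.62×10⁻¹² F.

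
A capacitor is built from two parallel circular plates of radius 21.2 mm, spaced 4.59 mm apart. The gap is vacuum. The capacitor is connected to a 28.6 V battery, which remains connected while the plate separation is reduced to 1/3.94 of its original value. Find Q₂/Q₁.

Q₂/Q₁ ≈ 3.94

Battery connected ⇒ V is held fixed.
C₂ = 3.94 C₁ and Q = CV, so Q₂/Q₁ = C₂/C₁ = 3.94.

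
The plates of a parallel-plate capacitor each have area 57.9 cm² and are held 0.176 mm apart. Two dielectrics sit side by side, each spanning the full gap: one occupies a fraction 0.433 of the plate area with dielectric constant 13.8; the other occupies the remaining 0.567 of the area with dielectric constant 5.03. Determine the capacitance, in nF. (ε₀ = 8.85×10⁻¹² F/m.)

A = 57.9 cm² = 5.79×10⁻³ m².
Side-by-side slabs ⇒ two capacitors in parallel, each spanning the full gap.
C₁ = κ₁ε₀A₁/d = 13.8 × 8.85×10⁻¹² × 2.51×10⁻³ / 1.76×10⁻⁴ = 1.74×10⁻⁹ F.
C₂ = κ₂ε₀A₂/d = 5.03 × 8.85×10⁻¹² × 3.28×10⁻³ / 1.76×10⁻⁴ = 8.30×10⁻¹⁰ F.
C = C₁ + C₂ = 2.57×10⁻⁹ F.

C ≈ 2.57 nF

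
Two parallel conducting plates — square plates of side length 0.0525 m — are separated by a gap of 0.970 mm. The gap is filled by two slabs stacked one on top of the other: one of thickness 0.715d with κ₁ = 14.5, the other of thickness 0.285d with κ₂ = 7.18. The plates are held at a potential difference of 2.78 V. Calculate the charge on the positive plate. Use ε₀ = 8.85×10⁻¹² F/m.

0.785 nC

A = (0.0525 m)² = 2.76×10⁻³ m².
Stacked slabs ⇒ two capacitors in series, each with the full plate area.
C₁ = κ₁ε₀A/d₁ = 14.5 × 8.85×10⁻¹² × 2.76×10⁻³ / 6.94×10⁻⁴ = 5.10×10⁻¹⁰ F.
C₂ = κ₂ε₀A/d₂ = 7.18 × 8.85×10⁻¹² × 2.76×10⁻³ / 2.76×10⁻⁴ = 6.34×10⁻¹⁰ F.
C = (1/C₁ + 1/C₂)⁻¹ = 2.83×10⁻¹⁰ F.
Q = CV = 2.83×10⁻¹⁰ × 2.78 = 7.85×10⁻¹⁰ C.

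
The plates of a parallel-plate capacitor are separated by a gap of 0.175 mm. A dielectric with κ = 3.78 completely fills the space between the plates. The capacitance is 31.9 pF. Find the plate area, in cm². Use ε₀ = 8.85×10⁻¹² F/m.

1.67 cm²

A = Cd/(κε₀) = 3.19×10⁻¹¹ × 1.75×10⁻⁴ / (3.78 × 8.85×10⁻¹²) = 1.67×10⁻⁴ m².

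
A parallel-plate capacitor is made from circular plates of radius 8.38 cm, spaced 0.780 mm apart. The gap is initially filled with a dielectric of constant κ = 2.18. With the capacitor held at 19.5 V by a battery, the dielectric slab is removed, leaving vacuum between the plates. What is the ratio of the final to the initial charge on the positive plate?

Battery connected ⇒ V is held fixed.
C₂ = 0.459 C₁ and Q = CV, so Q₂/Q₁ = C₂/C₁ = 0.459.

Q₂/Q₁ ≈ 0.459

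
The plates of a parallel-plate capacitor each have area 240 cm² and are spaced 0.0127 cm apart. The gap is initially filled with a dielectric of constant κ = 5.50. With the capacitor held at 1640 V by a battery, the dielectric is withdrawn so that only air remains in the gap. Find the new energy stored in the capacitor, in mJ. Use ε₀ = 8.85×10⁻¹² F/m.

2.25 mJ

A = 240 cm² = 2.40×10⁻² m².
Initially C₁ = κε₀A/d = 5.50 × 8.85×10⁻¹² × 2.40×10⁻² / 1.27×10⁻⁴ = 9.20×10⁻⁹ F.
U₁ = 1.24×10⁻² J.
Battery connected ⇒ V is held fixed. C₂ = 0.182 C₁ and U = ½CV², so U₂/U₁ = C₂/C₁ = 0.182.
U₂ = 0.182 × 1.24×10⁻² = 2.25×10⁻³ J.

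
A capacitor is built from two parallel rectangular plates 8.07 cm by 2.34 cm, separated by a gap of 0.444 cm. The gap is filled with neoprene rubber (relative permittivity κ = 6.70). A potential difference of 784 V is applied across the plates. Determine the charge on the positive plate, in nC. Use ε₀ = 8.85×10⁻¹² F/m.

A = 8.07 × 2.34 cm² = 1.89×10⁻³ m².
C = κε₀A/d = 6.70 × 8.85×10⁻¹² × 1.89×10⁻³ / 4.44×10⁻³ = 2.52×10⁻¹¹ F.
Q = CV = 2.52×10⁻¹¹ × 784 = 1.98×10⁻⁸ C.

Q ≈ 19.8 nC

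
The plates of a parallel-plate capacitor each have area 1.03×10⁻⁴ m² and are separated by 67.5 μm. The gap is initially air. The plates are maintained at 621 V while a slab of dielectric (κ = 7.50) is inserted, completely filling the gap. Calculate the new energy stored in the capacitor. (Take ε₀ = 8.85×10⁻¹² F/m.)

Initially C₁ = ε₀A/d = 8.85×10⁻¹² × 1.03×10⁻⁴ / 6.75×10⁻⁵ = 1.35×10⁻¹¹ F.
U₁ = 2.60×10⁻⁶ J.
Battery connected ⇒ V is held fixed. C₂ = 7.50 C₁ and U = ½CV², so U₂/U₁ = C₂/C₁ = 7.50.
U₂ = 7.50 × 2.60×10⁻⁶ = 1.95×10⁻⁵ J.

19.5 μJ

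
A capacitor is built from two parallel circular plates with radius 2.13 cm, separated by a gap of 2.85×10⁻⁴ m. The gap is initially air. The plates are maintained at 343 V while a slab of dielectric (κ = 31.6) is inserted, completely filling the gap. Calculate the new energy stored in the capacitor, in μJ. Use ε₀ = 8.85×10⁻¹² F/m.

A = π(2.13 cm)² = 1.43×10⁻³ m².
Initially C₁ = ε₀A/d = 8.85×10⁻¹² × 1.43×10⁻³ / 2.85×10⁻⁴ = 4.43×10⁻¹¹ F.
U₁ = 2.60×10⁻⁶ J.
Battery connected ⇒ V is held fixed. C₂ = 31.6 C₁ and U = ½CV², so U₂/U₁ = C₂/C₁ = 31.6.
U₂ = 31.6 × 2.60×10⁻⁶ = 8.23×10⁻⁵ J.

U ≈ 82.3 μJ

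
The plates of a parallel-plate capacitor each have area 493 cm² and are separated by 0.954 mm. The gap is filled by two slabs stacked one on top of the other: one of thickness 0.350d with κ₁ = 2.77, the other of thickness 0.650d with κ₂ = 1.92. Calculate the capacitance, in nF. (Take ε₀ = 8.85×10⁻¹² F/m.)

C ≈ 0.984 nF

A = 493 cm² = 4.93×10⁻² m².
Stacked slabs ⇒ two capacitors in series, each with the full plate area.
C₁ = κ₁ε₀A/d₁ = 2.77 × 8.85×10⁻¹² × 4.93×10⁻² / 3.34×10⁻⁴ = 3.62×10⁻⁹ F.
C₂ = κ₂ε₀A/d₂ = 1.92 × 8.85×10⁻¹² × 4.93×10⁻² / 6.20×10⁻⁴ = 1.35×10⁻⁹ F.
C = (1/C₁ + 1/C₂)⁻¹ = 9.84×10⁻¹⁰ F.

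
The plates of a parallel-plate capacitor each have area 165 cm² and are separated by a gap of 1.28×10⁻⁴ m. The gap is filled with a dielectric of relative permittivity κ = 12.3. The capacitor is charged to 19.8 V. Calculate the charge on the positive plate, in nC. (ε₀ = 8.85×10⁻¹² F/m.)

Q ≈ 278 nC

A = 165 cm² = 1.65×10⁻² m².
C = κε₀A/d = 12.3 × 8.85×10⁻¹² × 1.65×10⁻² / 1.28×10⁻⁴ = 1.40×10⁻⁸ F.
Q = CV = 1.40×10⁻⁸ × 19.8 = 2.78×10⁻⁷ C.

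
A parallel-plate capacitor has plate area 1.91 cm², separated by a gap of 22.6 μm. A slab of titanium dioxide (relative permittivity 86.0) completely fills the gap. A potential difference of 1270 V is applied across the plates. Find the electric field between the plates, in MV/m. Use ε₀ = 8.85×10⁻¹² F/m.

56.2 MV/m

E = V/d = 1270 / 2.26×10⁻⁵ = 5.62×10⁷ V/m.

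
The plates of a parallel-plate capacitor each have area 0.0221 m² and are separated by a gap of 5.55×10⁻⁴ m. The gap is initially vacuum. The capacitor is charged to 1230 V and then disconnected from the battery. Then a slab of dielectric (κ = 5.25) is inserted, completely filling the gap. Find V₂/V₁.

Isolated ⇒ Q is held fixed.
C₂ = 5.25 C₁ and V = Q/C, so V₂/V₁ = C₁/C₂ = 0.190.

V₂/V₁ ≈ 0.190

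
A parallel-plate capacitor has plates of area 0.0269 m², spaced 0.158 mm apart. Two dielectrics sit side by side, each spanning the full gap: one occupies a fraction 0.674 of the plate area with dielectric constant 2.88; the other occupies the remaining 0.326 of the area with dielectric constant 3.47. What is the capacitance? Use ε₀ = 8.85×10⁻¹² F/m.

4.63 nF

Side-by-side slabs ⇒ two capacitors in parallel, each spanning the full gap.
C₁ = κ₁ε₀A₁/d = 2.88 × 8.85×10⁻¹² × 1.81×10⁻² / 1.58×10⁻⁴ = 2.92×10⁻⁹ F.
C₂ = κ₂ε₀A₂/d = 3.47 × 8.85×10⁻¹² × 8.77×10⁻³ / 1.58×10⁻⁴ = 1.70×10⁻⁹ F.
C = C₁ + C₂ = 4.63×10⁻⁹ F.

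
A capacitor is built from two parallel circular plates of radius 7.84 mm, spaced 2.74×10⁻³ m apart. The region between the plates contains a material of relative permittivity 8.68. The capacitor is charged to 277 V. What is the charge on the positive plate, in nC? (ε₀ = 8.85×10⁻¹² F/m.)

Q ≈ 1.50 nC

A = π(7.84 mm)² = 1.93×10⁻⁴ m².
C = κε₀A/d = 8.68 × 8.85×10⁻¹² × 1.93×10⁻⁴ / 2.74×10⁻³ = 5.41×10⁻¹² F.
Q = CV = 5.41×10⁻¹² × 277 = 1.50×10⁻⁹ C.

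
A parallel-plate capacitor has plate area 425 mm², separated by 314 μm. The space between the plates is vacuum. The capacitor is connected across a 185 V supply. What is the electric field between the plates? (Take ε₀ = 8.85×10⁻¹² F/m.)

0.589 MV/m

E = V/d = 185 / 3.14×10⁻⁴ = 5.89×10⁵ V/m.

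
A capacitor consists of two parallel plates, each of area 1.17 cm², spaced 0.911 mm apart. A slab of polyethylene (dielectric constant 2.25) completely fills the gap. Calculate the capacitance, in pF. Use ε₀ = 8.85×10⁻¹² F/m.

2.56 pF

A = 1.17 cm² = 1.17×10⁻⁴ m².
C = κε₀A/d = 2.25 × 8.85×10⁻¹² × 1.17×10⁻⁴ / 9.11×10⁻⁴ = 2.56×10⁻¹² F.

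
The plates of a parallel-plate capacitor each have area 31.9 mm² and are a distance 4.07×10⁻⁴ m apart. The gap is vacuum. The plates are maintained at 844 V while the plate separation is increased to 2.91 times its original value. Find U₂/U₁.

0.344

Battery connected ⇒ V is held fixed.
C₂ = 0.344 C₁ and U = ½CV², so U₂/U₁ = C₂/C₁ = 0.344.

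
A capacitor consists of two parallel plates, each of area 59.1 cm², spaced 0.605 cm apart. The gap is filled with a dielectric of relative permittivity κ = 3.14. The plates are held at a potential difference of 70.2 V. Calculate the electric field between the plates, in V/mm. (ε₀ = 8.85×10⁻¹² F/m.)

E = V/d = 70.2 / 6.05×10⁻³ = 1.16×10⁴ V/m.

11.6 V/mm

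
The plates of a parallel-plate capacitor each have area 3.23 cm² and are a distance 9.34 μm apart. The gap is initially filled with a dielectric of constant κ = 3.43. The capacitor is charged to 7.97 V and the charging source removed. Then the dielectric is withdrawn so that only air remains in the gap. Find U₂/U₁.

Isolated ⇒ Q is held fixed.
C₂ = 0.292 C₁ and U = Q²/(2C), so U₂/U₁ = C₁/C₂ = 3.43.

U₂/U₁ ≈ 3.43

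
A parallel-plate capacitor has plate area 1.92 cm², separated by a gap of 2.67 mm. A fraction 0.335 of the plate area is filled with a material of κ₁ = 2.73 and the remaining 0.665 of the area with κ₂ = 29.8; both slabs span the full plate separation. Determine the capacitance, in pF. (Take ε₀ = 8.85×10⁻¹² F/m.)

A = 1.92 cm² = 1.92×10⁻⁴ m².
Side-by-side slabs ⇒ two capacitors in parallel, each spanning the full gap.
C₁ = κ₁ε₀A₁/d = 2.73 × 8.85×10⁻¹² × 6.43×10⁻⁵ / 2.67×10⁻³ = 5.82×10⁻¹³ F.
C₂ = κ₂ε₀A₂/d = 29.8 × 8.85×10⁻¹² × 1.28×10⁻⁴ / 2.67×10⁻³ = 1.26×10⁻¹¹ F.
C = C₁ + C₂ = 1.32×10⁻¹¹ F.

13.2 pF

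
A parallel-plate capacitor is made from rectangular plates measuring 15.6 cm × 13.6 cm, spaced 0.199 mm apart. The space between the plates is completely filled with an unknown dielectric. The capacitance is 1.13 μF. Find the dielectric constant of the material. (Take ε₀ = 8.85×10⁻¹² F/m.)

A = 15.6 × 13.6 cm² = 2.12×10⁻² m².
κ = Cd/(ε₀A) = 1.13×10⁻⁶ × 1.99×10⁻⁴ / (8.85×10⁻¹² × 2.12×10⁻²) = 1198.

κ ≈ 1198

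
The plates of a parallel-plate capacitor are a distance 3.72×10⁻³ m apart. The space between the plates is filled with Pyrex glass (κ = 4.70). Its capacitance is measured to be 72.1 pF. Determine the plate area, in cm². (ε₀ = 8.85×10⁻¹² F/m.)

64.5 cm²

A = Cd/(κε₀) = 7.21×10⁻¹¹ × 3.72×10⁻³ / (4.70 × 8.85×10⁻¹²) = 6.45×10⁻³ m².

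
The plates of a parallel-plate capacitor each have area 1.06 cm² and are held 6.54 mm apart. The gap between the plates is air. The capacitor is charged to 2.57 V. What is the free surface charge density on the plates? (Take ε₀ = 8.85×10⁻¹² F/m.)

A = 1.06 cm² = 1.06×10⁻⁴ m².
C = ε₀A/d = 8.85×10⁻¹² × 1.06×10⁻⁴ / 6.54×10⁻³ = 1.43×10⁻¹³ F.
σ = Q/A = CV/A = 1.43×10⁻¹³ × 2.57 / 1.06×10⁻⁴ = 3.48×10⁻⁹ C/m².

3.48 nC/m²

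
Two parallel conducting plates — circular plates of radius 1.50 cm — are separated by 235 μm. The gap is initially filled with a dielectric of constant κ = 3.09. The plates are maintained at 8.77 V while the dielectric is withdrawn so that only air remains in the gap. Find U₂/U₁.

U₂/U₁ ≈ 0.324

Battery connected ⇒ V is held fixed.
C₂ = 0.324 C₁ and U = ½CV², so U₂/U₁ = C₂/C₁ = 0.324.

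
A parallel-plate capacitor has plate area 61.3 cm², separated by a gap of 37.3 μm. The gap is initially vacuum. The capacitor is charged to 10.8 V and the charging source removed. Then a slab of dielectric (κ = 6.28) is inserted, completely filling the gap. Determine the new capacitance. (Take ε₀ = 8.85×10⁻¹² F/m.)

A = 61.3 cm² = 6.13×10⁻³ m².
Initially C₁ = ε₀A/d = 8.85×10⁻¹² × 6.13×10⁻³ / 3.73×10⁻⁵ = 1.45×10⁻⁹ F.
C = κε₀A/d scales with κ, so C₂/C₁ = κ = 6.28.
C₂ = 6.28 × 1.45×10⁻⁹ = 9.13×10⁻⁹ F.

C ≈ 9.13 nF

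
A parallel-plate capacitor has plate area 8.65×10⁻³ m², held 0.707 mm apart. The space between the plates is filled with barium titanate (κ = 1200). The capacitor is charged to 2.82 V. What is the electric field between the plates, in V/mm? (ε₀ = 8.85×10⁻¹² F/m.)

E ≈ 3.99 V/mm

E = V/d = 2.82 / 7.07×10⁻⁴ = 3.99×10³ V/m.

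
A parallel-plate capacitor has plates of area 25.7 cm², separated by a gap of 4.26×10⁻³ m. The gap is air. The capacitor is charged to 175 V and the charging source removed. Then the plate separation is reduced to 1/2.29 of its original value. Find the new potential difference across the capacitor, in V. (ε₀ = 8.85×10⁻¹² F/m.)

76.4 V

A = 25.7 cm² = 2.57×10⁻³ m².
Initially C₁ = ε₀A/d = 8.85×10⁻¹² × 2.57×10⁻³ / 4.26×10⁻³ = 5.34×10⁻¹² F.
V₁ = 1.75×10² V.
Isolated ⇒ Q is held fixed. C₂ = 2.29 C₁ and V = Q/C, so V₂/V₁ = C₁/C₂ = 0.437.
V₂ = 0.437 × 1.75×10² = 76.4 V.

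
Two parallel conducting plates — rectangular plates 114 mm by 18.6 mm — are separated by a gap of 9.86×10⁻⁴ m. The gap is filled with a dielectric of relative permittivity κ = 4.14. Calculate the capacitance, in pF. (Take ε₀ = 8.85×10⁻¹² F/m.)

78.8 pF

A = 114 × 18.6 mm² = 2.12×10⁻³ m².
C = κε₀A/d = 4.14 × 8.85×10⁻¹² × 2.12×10⁻³ / 9.86×10⁻⁴ = 7.88×10⁻¹¹ F.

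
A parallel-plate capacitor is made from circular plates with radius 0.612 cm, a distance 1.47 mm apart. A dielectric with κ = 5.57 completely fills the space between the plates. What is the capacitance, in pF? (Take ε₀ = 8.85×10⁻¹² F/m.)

A = π(0.612 cm)² = 1.18×10⁻⁴ m².
C = κε₀A/d = 5.57 × 8.85×10⁻¹² × 1.18×10⁻⁴ / 1.47×10⁻³ = 3.95×10⁻¹² F.

C ≈ 3.95 pF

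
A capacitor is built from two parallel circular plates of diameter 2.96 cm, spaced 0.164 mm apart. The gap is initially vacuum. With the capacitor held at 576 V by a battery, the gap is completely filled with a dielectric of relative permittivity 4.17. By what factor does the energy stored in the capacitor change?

Battery connected ⇒ V is held fixed.
C₂ = 4.17 C₁ and U = ½CV², so U₂/U₁ = C₂/C₁ = 4.17.

4.17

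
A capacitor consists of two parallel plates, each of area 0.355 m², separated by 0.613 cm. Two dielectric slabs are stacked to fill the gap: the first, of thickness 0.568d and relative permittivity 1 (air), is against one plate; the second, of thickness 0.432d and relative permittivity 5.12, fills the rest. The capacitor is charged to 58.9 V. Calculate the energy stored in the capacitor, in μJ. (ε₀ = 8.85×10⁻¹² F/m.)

Stacked slabs ⇒ two capacitors in series, each with the full plate area.
C₁ = κ₁ε₀A/d₁ = 1.00 × 8.85×10⁻¹² × 0.355 / 3.48×10⁻³ = 9.02×10⁻¹⁰ F.
C₂ = κ₂ε₀A/d₂ = 5.12 × 8.85×10⁻¹² × 0.355 / 2.65×10⁻³ = 6.07×10⁻⁹ F.
C = (1/C₁ + 1/C₂)⁻¹ = 7.86×10⁻¹⁰ F.
U = ½CV² = ½ × 7.86×10⁻¹⁰ × (58.9)² = 1.36×10⁻⁶ J.

U ≈ 1.36 μJ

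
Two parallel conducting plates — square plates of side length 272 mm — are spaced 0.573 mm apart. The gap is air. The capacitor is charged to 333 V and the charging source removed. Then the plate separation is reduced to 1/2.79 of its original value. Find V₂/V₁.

0.358

Isolated ⇒ Q is held fixed.
C₂ = 2.79 C₁ and V = Q/C, so V₂/V₁ = C₁/C₂ = 0.358.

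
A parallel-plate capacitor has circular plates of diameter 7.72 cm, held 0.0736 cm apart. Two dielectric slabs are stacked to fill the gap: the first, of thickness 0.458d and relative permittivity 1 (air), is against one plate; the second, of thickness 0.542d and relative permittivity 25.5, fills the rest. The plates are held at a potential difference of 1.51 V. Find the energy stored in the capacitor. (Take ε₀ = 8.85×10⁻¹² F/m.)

A = π(7.72/2 cm)² = 4.68×10⁻³ m².
Stacked slabs ⇒ two capacitors in series, each with the full plate area.
C₁ = κ₁ε₀A/d₁ = 1.00 × 8.85×10⁻¹² × 4.68×10⁻³ / 3.37×10⁻⁴ = 1.23×10⁻¹⁰ F.
C₂ = κ₂ε₀A/d₂ = 25.5 × 8.85×10⁻¹² × 4.68×10⁻³ / 3.99×10⁻⁴ = 2.65×10⁻⁹ F.
C = (1/C₁ + 1/C₂)⁻¹ = 1.17×10⁻¹⁰ F.
U = ½CV² = ½ × 1.17×10⁻¹⁰ × (1.51)² = 1.34×10⁻¹⁰ J.

U ≈ 134 pJ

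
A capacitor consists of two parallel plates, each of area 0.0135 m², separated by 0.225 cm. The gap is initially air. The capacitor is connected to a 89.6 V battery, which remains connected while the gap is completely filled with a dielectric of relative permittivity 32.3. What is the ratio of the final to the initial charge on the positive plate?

Q₂/Q₁ ≈ 32.3

Battery connected ⇒ V is held fixed.
C₂ = 32.3 C₁ and Q = CV, so Q₂/Q₁ = C₂/C₁ = 32.3.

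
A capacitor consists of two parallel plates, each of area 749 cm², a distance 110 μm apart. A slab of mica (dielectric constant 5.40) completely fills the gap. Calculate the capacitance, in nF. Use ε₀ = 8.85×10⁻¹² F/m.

32.5 nF

A = 749 cm² = 7.49×10⁻² m².
C = κε₀A/d = 5.40 × 8.85×10⁻¹² × 7.49×10⁻² / 1.10×10⁻⁴ = 3.25×10⁻⁸ F.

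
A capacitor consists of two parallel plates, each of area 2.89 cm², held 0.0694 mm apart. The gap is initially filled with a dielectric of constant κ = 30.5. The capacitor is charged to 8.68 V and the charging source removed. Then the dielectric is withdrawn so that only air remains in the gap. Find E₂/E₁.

E₂/E₁ ≈ 30.5

Isolated ⇒ Q is held fixed.
V₂ = Q/C₂ = V₁/0.0328; E = V/d, so E₂/E₁ = (V₂/V₁)(d₁/d₂) = 30.5.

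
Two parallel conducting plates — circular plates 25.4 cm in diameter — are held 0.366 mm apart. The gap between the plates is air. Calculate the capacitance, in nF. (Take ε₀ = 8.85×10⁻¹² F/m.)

C ≈ 1.23 nF

A = π(25.4/2 cm)² = 5.07×10⁻² m².
C = ε₀A/d = 8.85×10⁻¹² × 5.07×10⁻² / 3.66×10⁻⁴ = 1.23×10⁻⁹ F.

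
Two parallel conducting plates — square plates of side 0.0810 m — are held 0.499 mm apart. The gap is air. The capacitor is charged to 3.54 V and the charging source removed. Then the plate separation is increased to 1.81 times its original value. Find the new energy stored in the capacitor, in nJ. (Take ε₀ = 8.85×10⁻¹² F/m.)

U ≈ 1.32 nJ

A = (0.0810 m)² = 6.56×10⁻³ m².
Initially C₁ = ε₀A/d = 8.85×10⁻¹² × 6.56×10⁻³ / 4.99×10⁻⁴ = 1.16×10⁻¹⁰ F.
U₁ = 7.29×10⁻¹⁰ J.
Isolated ⇒ Q is held fixed. C₂ = 0.552 C₁ and U = Q²/(2C), so U₂/U₁ = C₁/C₂ = 1.81.
U₂ = 1.81 × 7.29×10⁻¹⁰ = 1.32×10⁻⁹ J.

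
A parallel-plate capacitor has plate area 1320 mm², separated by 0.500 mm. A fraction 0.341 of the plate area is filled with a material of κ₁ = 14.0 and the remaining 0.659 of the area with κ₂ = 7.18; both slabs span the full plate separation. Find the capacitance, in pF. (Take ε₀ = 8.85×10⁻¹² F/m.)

A = 1320 mm² = 1.32×10⁻³ m².
Side-by-side slabs ⇒ two capacitors in parallel, each spanning the full gap.
C₁ = κ₁ε₀A₁/d = 14.0 × 8.85×10⁻¹² × 4.50×10⁻⁴ / 5.00×10⁻⁴ = 1.12×10⁻¹⁰ F.
C₂ = κ₂ε₀A₂/d = 7.18 × 8.85×10⁻¹² × 8.70×10⁻⁴ / 5.00×10⁻⁴ = 1.11×10⁻¹⁰ F.
C = C₁ + C₂ = 2.22×10⁻¹⁰ F.

222 pF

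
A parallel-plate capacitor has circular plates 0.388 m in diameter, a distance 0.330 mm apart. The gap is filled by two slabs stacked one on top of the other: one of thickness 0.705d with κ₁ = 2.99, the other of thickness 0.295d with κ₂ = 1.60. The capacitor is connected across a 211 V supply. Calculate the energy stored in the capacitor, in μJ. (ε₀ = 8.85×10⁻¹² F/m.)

168 μJ

A = π(0.388/2 m)² = 0.118 m².
Stacked slabs ⇒ two capacitors in series, each with the full plate area.
C₁ = κ₁ε₀A/d₁ = 2.99 × 8.85×10⁻¹² × 0.118 / 2.33×10⁻⁴ = 1.34×10⁻⁸ F.
C₂ = κ₂ε₀A/d₂ = 1.60 × 8.85×10⁻¹² × 0.118 / 9.73×10⁻⁵ = 1.72×10⁻⁸ F.
C = (1/C₁ + 1/C₂)⁻¹ = 7.55×10⁻⁹ F.
U = ½CV² = ½ × 7.55×10⁻⁹ × (211)² = 1.68×10⁻⁴ J.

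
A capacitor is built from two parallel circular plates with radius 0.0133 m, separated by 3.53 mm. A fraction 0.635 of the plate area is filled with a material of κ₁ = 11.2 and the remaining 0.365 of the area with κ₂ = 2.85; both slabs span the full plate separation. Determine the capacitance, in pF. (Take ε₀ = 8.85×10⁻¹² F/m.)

A = π(0.0133 m)² = 5.56×10⁻⁴ m².
Side-by-side slabs ⇒ two capacitors in parallel, each spanning the full gap.
C₁ = κ₁ε₀A₁/d = 11.2 × 8.85×10⁻¹² × 3.53×10⁻⁴ / 3.53×10⁻³ = 9.91×10⁻¹² F.
C₂ = κ₂ε₀A₂/d = 2.85 × 8.85×10⁻¹² × 2.03×10⁻⁴ / 3.53×10⁻³ = 1.45×10⁻¹² F.
C = C₁ + C₂ = 1.14×10⁻¹¹ F.

11.4 pF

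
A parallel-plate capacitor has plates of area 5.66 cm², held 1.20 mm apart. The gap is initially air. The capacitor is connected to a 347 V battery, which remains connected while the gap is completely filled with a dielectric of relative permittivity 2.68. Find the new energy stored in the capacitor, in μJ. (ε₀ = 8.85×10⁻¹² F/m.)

U ≈ 0.674 μJ

A = 5.66 cm² = 5.66×10⁻⁴ m².
Initially C₁ = ε₀A/d = 8.85×10⁻¹² × 5.66×10⁻⁴ / 1.20×10⁻³ = 4.17×10⁻¹² F.
U₁ = 2.51×10⁻⁷ J.
Battery connected ⇒ V is held fixed. C₂ = 2.68 C₁ and U = ½CV², so U₂/U₁ = C₂/C₁ = 2.68.
U₂ = 2.68 × 2.51×10⁻⁷ = 6.74×10⁻⁷ J.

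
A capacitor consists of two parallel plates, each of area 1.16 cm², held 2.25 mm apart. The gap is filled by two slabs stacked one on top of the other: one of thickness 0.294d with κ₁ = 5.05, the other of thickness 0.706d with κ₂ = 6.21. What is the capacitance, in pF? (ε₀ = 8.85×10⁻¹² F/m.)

2.65 pF

A = 1.16 cm² = 1.16×10⁻⁴ m².
Stacked slabs ⇒ two capacitors in series, each with the full plate area.
C₁ = κ₁ε₀A/d₁ = 5.05 × 8.85×10⁻¹² × 1.16×10⁻⁴ / 6.62×10⁻⁴ = 7.84×10⁻¹² F.
C₂ = κ₂ε₀A/d₂ = 6.21 × 8.85×10⁻¹² × 1.16×10⁻⁴ / 1.59×10⁻³ = 4.01×10⁻¹² F.
C = (1/C₁ + 1/C₂)⁻¹ = 2.65×10⁻¹² F.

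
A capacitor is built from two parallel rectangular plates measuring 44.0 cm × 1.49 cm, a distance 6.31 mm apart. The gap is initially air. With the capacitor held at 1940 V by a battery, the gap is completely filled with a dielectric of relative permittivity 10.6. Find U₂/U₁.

Battery connected ⇒ V is held fixed.
C₂ = 10.6 C₁ and U = ½CV², so U₂/U₁ = C₂/C₁ = 10.6.

U₂/U₁ ≈ 10.6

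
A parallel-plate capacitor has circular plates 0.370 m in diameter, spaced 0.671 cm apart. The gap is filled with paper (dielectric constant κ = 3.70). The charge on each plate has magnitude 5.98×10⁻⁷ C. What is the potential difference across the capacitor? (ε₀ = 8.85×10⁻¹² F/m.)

V ≈ 1.14 kV

A = π(0.370/2 m)² = 0.108 m².
C = κε₀A/d = 3.70 × 8.85×10⁻¹² × 0.108 / 6.71×10⁻³ = 5.25×10⁻¹⁰ F.
V = Q/C = 5.98×10⁻⁷ / 5.25×10⁻¹⁰ = 1.14×10³ V.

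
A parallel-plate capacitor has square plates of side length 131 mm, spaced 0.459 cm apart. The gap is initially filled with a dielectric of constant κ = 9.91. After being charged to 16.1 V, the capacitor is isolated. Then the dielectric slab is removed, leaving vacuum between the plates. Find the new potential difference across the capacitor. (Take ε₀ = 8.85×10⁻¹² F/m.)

160 V

A = (131 mm)² = 1.72×10⁻² m².
Initially C₁ = κε₀A/d = 9.91 × 8.85×10⁻¹² × 1.72×10⁻² / 4.59×10⁻³ = 3.28×10⁻¹⁰ F.
V₁ = 16.1 V.
Isolated ⇒ Q is held fixed. C₂ = 0.101 C₁ and V = Q/C, so V₂/V₁ = C₁/C₂ = 9.91.
V₂ = 9.91 × 16.1 = 1.60×10² V.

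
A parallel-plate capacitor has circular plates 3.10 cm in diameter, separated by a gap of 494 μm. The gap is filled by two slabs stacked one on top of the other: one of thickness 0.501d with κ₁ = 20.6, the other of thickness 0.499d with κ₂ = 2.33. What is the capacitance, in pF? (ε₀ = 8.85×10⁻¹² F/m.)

A = π(3.10/2 cm)² = 7.55×10⁻⁴ m².
Stacked slabs ⇒ two capacitors in series, each with the full plate area.
C₁ = κ₁ε₀A/d₁ = 20.6 × 8.85×10⁻¹² × 7.55×10⁻⁴ / 2.47×10⁻⁴ = 5.56×10⁻¹⁰ F.
C₂ = κ₂ε₀A/d₂ = 2.33 × 8.85×10⁻¹² × 7.55×10⁻⁴ / 2.47×10⁻⁴ = 6.31×10⁻¹¹ F.
C = (1/C₁ + 1/C₂)⁻¹ = 5.67×10⁻¹¹ F.

C ≈ 56.7 pF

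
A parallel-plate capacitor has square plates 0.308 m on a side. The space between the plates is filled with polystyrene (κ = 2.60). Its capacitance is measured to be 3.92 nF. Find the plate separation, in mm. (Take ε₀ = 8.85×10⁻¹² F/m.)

d ≈ 0.557 mm

A = (0.308 m)² = 9.49×10⁻² m².
d = κε₀A/C = 2.60 × 8.85×10⁻¹² × 9.49×10⁻² / 3.92×10⁻⁹ = 5.57×10⁻⁴ m.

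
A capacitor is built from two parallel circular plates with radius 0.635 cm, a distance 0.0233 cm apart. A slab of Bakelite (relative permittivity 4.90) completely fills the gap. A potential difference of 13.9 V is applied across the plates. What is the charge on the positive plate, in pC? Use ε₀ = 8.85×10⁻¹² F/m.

A = π(0.635 cm)² = 1.27×10⁻⁴ m².
C = κε₀A/d = 4.90 × 8.85×10⁻¹² × 1.27×10⁻⁴ / 2.33×10⁻⁴ = 2.36×10⁻¹¹ F.
Q = CV = 2.36×10⁻¹¹ × 13.9 = 3.28×10⁻¹⁰ C.

Q ≈ 328 pC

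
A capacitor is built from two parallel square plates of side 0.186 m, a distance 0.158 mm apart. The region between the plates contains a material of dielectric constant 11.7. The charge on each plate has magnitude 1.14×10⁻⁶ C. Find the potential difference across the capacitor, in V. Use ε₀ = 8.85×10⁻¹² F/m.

50.3 V

A = (0.186 m)² = 3.46×10⁻² m².
C = κε₀A/d = 11.7 × 8.85×10⁻¹² × 3.46×10⁻² / 1.58×10⁻⁴ = 2.27×10⁻⁸ F.
V = Q/C = 1.14×10⁻⁶ / 2.27×10⁻⁸ = 50.3 V.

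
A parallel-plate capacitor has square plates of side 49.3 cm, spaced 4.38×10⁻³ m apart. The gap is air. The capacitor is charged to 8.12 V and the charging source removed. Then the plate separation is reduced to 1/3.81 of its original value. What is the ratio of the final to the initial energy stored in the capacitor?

Isolated ⇒ Q is held fixed.
C₂ = 3.81 C₁ and U = Q²/(2C), so U₂/U₁ = C₁/C₂ = 0.262.

U₂/U₁ ≈ 0.262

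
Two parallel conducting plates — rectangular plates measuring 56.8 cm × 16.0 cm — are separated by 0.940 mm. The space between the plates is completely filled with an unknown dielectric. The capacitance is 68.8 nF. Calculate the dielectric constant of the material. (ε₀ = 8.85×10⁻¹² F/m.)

A = 56.8 × 16.0 cm² = 9.09×10⁻² m².
κ = Cd/(ε₀A) = 6.88×10⁻⁸ × 9.40×10⁻⁴ / (8.85×10⁻¹² × 9.09×10⁻²) = 80.4.

κ ≈ 80.4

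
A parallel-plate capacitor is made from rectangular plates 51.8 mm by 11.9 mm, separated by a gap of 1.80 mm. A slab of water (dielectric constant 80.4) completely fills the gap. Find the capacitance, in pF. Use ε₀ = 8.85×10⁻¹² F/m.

A = 51.8 × 11.9 mm² = 6.16×10⁻⁴ m².
C = κε₀A/d = 80.4 × 8.85×10⁻¹² × 6.16×10⁻⁴ / 1.80×10⁻³ = 2.44×10⁻¹⁰ F.

244 pF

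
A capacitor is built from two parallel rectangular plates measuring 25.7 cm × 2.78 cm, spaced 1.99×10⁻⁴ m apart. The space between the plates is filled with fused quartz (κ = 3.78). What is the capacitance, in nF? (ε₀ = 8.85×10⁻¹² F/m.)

A = 25.7 × 2.78 cm² = 7.14×10⁻³ m².
C = κε₀A/d = 3.78 × 8.85×10⁻¹² × 7.14×10⁻³ / 1.99×10⁻⁴ = 1.20×10⁻⁹ F.

1.20 nF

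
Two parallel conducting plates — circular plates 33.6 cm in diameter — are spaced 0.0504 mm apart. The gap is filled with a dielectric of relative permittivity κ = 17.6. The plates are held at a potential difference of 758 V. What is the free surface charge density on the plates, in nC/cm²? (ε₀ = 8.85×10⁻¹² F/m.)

A = π(33.6/2 cm)² = 8.87×10⁻² m².
C = κε₀A/d = 17.6 × 8.85×10⁻¹² × 8.87×10⁻² / 5.04×10⁻⁵ = 2.74×10⁻⁷ F.
σ = Q/A = CV/A = 2.74×10⁻⁷ × 758 / 8.87×10⁻² = 2.34×10⁻³ C/m².

234 nC/cm²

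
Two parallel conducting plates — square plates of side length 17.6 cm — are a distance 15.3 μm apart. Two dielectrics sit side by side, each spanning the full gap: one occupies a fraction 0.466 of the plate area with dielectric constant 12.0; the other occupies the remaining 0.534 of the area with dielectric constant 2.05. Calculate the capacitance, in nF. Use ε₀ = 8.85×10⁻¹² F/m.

C ≈ 120 nF

A = (17.6 cm)² = 3.10×10⁻² m².
Side-by-side slabs ⇒ two capacitors in parallel, each spanning the full gap.
C₁ = κ₁ε₀A₁/d = 12.0 × 8.85×10⁻¹² × 1.44×10⁻² / 1.53×10⁻⁵ = 1.00×10⁻⁷ F.
C₂ = κ₂ε₀A₂/d = 2.05 × 8.85×10⁻¹² × 1.65×10⁻² / 1.53×10⁻⁵ = 1.96×10⁻⁸ F.
C = C₁ + C₂ = 1.20×10⁻⁷ F.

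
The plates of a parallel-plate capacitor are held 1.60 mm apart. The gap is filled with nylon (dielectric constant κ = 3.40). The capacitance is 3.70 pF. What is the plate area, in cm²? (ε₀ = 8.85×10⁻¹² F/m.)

A ≈ 1.97 cm²

A = Cd/(κε₀) = 3.70×10⁻¹² × 1.60×10⁻³ / (3.40 × 8.85×10⁻¹²) = 1.97×10⁻⁴ m².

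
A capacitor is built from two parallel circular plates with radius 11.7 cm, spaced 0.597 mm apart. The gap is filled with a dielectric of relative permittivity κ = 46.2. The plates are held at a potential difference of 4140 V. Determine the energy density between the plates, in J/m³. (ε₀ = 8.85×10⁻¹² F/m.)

9831 J/m³

E = V/d = 4140 / 5.97×10⁻⁴ = 6.93×10⁶ V/m.
u = ½κε₀E² = ½ × 46.2 × 8.85×10⁻¹² × (6.93×10⁶)² = 9.83×10³ J/m³.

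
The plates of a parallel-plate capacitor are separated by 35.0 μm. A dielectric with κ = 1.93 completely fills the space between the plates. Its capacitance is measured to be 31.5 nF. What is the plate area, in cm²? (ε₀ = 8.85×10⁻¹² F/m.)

A ≈ 645 cm²

A = Cd/(κε₀) = 3.15×10⁻⁸ × 3.50×10⁻⁵ / (1.93 × 8.85×10⁻¹²) = 6.45×10⁻² m².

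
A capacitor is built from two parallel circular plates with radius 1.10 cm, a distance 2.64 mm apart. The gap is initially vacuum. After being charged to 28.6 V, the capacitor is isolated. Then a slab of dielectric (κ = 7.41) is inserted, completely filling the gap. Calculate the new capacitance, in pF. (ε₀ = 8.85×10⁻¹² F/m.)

9.44 pF

A = π(1.10 cm)² = 3.80×10⁻⁴ m².
Initially C₁ = ε₀A/d = 8.85×10⁻¹² × 3.80×10⁻⁴ / 2.64×10⁻³ = 1.27×10⁻¹² F.
C = κε₀A/d scales with κ, so C₂/C₁ = κ = 7.41.
C₂ = 7.41 × 1.27×10⁻¹² = 9.44×10⁻¹² F.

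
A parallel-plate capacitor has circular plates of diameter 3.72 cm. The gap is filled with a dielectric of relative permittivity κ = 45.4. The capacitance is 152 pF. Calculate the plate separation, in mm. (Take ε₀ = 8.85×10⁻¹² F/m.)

d ≈ 2.87 mm

A = π(3.72/2 cm)² = 1.09×10⁻³ m².
d = κε₀A/C = 45.4 × 8.85×10⁻¹² × 1.09×10⁻³ / 1.52×10⁻¹⁰ = 2.87×10⁻³ m.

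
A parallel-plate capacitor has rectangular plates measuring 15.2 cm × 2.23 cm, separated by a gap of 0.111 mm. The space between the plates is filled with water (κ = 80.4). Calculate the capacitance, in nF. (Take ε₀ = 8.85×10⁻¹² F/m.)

C ≈ 21.7 nF

A = 15.2 × 2.23 cm² = 3.39×10⁻³ m².
C = κε₀A/d = 80.4 × 8.85×10⁻¹² × 3.39×10⁻³ / 1.11×10⁻⁴ = 2.17×10⁻⁸ F.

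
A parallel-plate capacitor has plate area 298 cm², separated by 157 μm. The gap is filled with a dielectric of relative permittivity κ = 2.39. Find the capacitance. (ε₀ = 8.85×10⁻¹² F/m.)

A = 298 cm² = 2.98×10⁻² m².
C = κε₀A/d = 2.39 × 8.85×10⁻¹² × 2.98×10⁻² / 1.57×10⁻⁴ = 4.01×10⁻⁹ F.

C ≈ 4.01 nF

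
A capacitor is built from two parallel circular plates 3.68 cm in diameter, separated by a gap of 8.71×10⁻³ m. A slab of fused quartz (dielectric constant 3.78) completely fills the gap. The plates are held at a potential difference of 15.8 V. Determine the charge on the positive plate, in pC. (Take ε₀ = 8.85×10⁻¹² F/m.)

64.5 pC

A = π(3.68/2 cm)² = 1.06×10⁻³ m².
C = κε₀A/d = 3.78 × 8.85×10⁻¹² × 1.06×10⁻³ / 8.71×10⁻³ = 4.09×10⁻¹² F.
Q = CV = 4.09×10⁻¹² × 15.8 = 6.45×10⁻¹¹ C.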